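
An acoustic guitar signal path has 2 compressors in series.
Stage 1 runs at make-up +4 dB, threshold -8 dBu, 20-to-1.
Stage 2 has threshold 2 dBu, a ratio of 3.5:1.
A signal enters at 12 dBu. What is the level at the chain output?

-3 dBu

Stage 1: 20 dB above -8 dBu, reduced 20:1 to 1 dB above → -7 dBu; +4 dB make-up → -3 dBu.
Stage 2: below threshold (-3 ≤ 2); passes unchanged; output -3 dBu.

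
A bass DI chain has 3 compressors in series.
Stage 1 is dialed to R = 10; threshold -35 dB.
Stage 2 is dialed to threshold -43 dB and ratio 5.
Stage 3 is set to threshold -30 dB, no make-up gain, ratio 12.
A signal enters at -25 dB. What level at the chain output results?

-41.2 dB

Stage 1: -25 dB is 10 dB over -35 dB; at 10:1 that becomes 1 dB over, giving -34 dB.
Stage 2: -34 dB is 9 dB over -43 dB; at 5:1 that becomes 1.8 dB over, giving -41.2 dB.
Stage 3: -41.2 dB ≤ -30 dB, so stage 3 doesn't engage; output -41.2 dB.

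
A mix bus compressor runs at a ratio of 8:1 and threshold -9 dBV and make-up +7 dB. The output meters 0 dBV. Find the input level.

7 dBV

Stripping the +7 dB make-up gives -7 dBV at the gain stage.
The compressed level sits -7 − (-9) = 2 dB over threshold.
Before 8:1 compression the overshoot was 2 × 8 = 16 dB, so input = -9 + 16 = 7 dBV.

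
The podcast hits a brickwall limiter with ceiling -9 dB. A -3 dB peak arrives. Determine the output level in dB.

-9 dB

The limiter clamps the peak to its -9 dB ceiling.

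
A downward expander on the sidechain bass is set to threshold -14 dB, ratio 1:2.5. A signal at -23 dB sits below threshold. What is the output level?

Below threshold, a 1:2.5 expander applies gain = (2.5−1)×(T − x) of attenuation.
(2.5−1) × 9 = 13.5 dB, so output = -23 − 13.5 = -36.5 dB.

-36.5 dB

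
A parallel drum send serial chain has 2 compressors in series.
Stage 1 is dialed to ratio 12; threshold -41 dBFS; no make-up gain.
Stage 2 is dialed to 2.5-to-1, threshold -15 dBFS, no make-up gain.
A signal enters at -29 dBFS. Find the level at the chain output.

-40 dBFS

Stage 1: -29 dBFS is 12 dB over -41 dBFS; at 12:1 that becomes 1 dB over, giving -40 dBFS.
Stage 2: -40 dBFS ≤ -15 dBFS, so stage 2 doesn't engage; output -40 dBFS.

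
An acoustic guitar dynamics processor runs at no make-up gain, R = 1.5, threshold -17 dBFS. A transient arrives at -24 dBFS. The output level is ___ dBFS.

-24 dBFS

-24 dBFS is 7 dB below the -17 dBFS threshold, so no gain reduction is applied.
Output = input = -24 dBFS.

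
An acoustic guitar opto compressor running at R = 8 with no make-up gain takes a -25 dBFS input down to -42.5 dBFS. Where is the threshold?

-45 dBFS

Input is 20 dB above T (since output overshoot × R = input overshoot: (-42.5 − T)·8 = -25 − T gives T = -45 dBFS).
Check: -45 + (-25 − (-45))/8 = -45 + 2.5 = -42.5 dBFS. ✓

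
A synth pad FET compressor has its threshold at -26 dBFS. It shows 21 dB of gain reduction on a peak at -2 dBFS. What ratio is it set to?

8:1

Input overshoot = -2 − (-26) = 24 dB.
Output overshoot = 24 − 21 = 3 dB.
Ratio = input overshoot / output overshoot = 24 / 3 = 8.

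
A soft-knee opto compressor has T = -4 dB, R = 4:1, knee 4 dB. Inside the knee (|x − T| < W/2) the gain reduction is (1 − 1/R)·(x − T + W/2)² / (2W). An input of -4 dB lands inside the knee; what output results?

-4.375 dB

x − T + W/2 = -4 − (-4) + 2 = 2.
GR = (1 − 1/4) × 2² / 8 = 0.75 × 4 / 8 = 0.375 dB.
Output = -4 − 0.375 = -4.375 dB.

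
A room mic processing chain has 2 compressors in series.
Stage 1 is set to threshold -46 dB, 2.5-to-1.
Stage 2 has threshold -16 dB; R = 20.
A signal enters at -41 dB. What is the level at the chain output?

Stage 1: -41 dB is 5 dB over -46 dB; at 2.5:1 that becomes 2 dB over, giving -44 dB.
Stage 2: -44 dB ≤ -16 dB, so stage 2 doesn't engage; output -44 dB.

-44 dB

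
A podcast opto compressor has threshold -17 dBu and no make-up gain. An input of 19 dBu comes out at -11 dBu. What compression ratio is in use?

Input overshoot = 19 − (-17) = 36 dB; output overshoot = -11 − (-17) = 6 dB.
Ratio = 36 / 6 = 6.

6:1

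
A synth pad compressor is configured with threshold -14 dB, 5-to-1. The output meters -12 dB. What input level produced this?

The compressed level sits -12 − (-14) = 2 dB over threshold.
Input overshoot = R × output overshoot = 10 dB → input = -14 + 10 = -4 dB.

-4 dB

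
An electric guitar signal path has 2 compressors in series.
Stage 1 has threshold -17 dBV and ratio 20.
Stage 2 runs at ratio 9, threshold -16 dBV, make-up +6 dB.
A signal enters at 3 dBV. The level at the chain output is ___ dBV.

-10 dBV

Stage 1: 3 dBV is 20 dB over -17 dBV; at 20:1 that becomes 1 dB over, giving -16 dBV.
Stage 2: -16 dBV ≤ -16 dBV, so stage 2 doesn't engage; make-up brings it to -10 dBV.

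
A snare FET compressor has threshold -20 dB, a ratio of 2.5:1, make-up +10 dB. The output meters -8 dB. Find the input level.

-15 dB

Remove make-up: -8 − 10 = -18 dB.
Post-compression overshoot = -18 − (-20) = 2 dB.
Before 2.5:1 compression the overshoot was 2 × 2.5 = 5 dB, so input = -20 + 5 = -15 dB.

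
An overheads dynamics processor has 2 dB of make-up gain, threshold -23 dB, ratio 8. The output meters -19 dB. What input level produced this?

-7 dB

Before make-up, the level was -19 − 2 = -21 dB.
That's 2 dB above the -23 dB threshold.
Before 8:1 compression the overshoot was 2 × 8 = 16 dB, so input = -23 + 16 = -7 dB.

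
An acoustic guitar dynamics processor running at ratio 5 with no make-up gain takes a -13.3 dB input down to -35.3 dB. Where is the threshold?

Let T be the threshold. Output overshoot = (input overshoot)/R, so -35.3 − T = (-13.3 − T)/5.
5·(-35.3 − T) = -13.3 − T → 4·T = -176.5 − (-13.3) = -163.2.
T = -163.2/4 = -40.8 dB.

-40.8 dB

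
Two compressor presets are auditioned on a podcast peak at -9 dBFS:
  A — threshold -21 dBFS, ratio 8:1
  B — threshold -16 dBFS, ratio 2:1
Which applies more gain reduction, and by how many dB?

A, by 7 dB

A: GR = 12 − 12/8 = 10.5 dB.
B: GR = 7 − 7/2 = 3.5 dB.
A reduces 7 dB more.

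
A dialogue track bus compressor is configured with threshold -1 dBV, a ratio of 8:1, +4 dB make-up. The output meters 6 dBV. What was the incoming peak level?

Stripping the +4 dB make-up gives 2 dBV at the gain stage.
That's 3 dB above the -1 dBV threshold.
Undo the ratio: input overshoot = 3 × 8 = 24 dB, giving input = 23 dBV.

23 dBV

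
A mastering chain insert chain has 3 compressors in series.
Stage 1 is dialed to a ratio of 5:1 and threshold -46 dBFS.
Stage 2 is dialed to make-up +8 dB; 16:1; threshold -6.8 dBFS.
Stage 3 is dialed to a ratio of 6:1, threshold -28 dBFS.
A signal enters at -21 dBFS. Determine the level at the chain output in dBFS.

Stage 1: 25 dB above -46 dBFS, reduced 5:1 to 5 dB above → -41 dBFS.
Stage 2: below threshold (-41 ≤ -6.8); passes unchanged; make-up brings it to -33 dBFS.
Stage 3: -33 dBFS is at or below the -28 dBFS threshold — no compression; output -33 dBFS.

-33 dBFS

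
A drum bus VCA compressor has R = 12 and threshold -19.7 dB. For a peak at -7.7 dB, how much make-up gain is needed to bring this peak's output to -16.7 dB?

2 dB

Without make-up, output = threshold + overshoot/12 = -19.7 + 1 = -18.7 dB.
Gap to target: 2 dB.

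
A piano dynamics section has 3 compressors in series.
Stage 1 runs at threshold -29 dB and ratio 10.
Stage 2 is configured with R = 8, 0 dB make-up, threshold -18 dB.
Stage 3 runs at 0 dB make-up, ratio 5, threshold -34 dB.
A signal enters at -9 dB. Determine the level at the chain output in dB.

Stage 1: -9 dB is 20 dB over -29 dB; at 10:1 that becomes 2 dB over, giving -27 dB.
Stage 2: -27 dB ≤ -18 dB, so stage 2 doesn't engage; output -27 dB.
Stage 3: -27 dB is 7 dB over -34 dB; at 5:1 that becomes 1.4 dB over, giving -32.6 dB.

-32.6 dB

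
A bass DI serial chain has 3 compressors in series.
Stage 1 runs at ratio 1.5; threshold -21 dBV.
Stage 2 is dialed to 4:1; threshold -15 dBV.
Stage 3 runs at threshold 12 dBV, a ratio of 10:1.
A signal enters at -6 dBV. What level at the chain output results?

-14 dBV

Stage 1: 15 dB above -21 dBV, reduced 1.5:1 to 10 dB above → -11 dBV.
Stage 2: -11 dBV is 4 dB over -15 dBV; at 4:1 that becomes 1 dB over, giving -14 dBV.
Stage 3: below threshold (-14 ≤ 12); passes unchanged; output -14 dBV.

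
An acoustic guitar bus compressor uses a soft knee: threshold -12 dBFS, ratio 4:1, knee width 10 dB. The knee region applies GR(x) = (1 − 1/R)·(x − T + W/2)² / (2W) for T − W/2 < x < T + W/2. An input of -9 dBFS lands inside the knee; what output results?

-11.4 dBFS

x − T + W/2 = -9 − (-12) + 5 = 8.
GR = (1 − 1/4) × 8² / 20 = 0.75 × 64 / 20 = 2.4 dB.
Output = -9 − 2.4 = -11.4 dBFS.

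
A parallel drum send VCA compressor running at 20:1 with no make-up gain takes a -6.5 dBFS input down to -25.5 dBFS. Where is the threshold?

-26.5 dBFS

Input is 20 dB above T (since output overshoot × R = input overshoot: (-25.5 − T)·20 = -6.5 − T gives T = -26.5 dBFS).
Check: -26.5 + (-6.5 − (-26.5))/20 = -26.5 + 1 = -25.5 dBFS. ✓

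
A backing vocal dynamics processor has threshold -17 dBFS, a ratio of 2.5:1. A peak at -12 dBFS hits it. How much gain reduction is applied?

3 dB

Overshoot = -12 − (-17) = 5 dB.
A 2.5:1 ratio leaves 2 dB of that excess.
Gain reduction = 5 − 2 = 3 dB.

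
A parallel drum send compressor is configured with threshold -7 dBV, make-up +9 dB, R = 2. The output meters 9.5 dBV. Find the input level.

8 dBV

Before make-up, the level was 9.5 − 9 = 0.5 dBV.
The compressed level sits 0.5 − (-7) = 7.5 dB over threshold.
Before 2:1 compression the overshoot was 7.5 × 2 = 15 dB, so input = -7 + 15 = 8 dBV.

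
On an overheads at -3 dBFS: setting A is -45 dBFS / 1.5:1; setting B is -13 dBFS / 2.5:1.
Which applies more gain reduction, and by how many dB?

A, by 8 dB

A: overshoot 42 dB → output overshoot 28 dB → GR 14 dB.
B: overshoot 10 dB → output overshoot 4 dB → GR 6 dB.
A reduces 8 dB more.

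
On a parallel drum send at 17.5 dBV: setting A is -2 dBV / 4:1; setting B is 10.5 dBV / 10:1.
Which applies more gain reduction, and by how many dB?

A: overshoot 19.5 dB → output overshoot 4.875 dB → GR 14.625 dB.
B: overshoot 7 dB → output overshoot 0.7 dB → GR 6.3 dB.
Difference: 8.325 dB in favour of A.

A, by 8.325 dB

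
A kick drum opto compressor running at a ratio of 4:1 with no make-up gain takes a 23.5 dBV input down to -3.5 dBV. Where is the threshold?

Gain reduction = 23.5 − (-3.5) = 27 dB; output overshoot = GR / (R − 1) = 27 / 3 = 9 dB.
Threshold = output − output overshoot = -3.5 − 9 = -12.5 dBV.

-12.5 dBV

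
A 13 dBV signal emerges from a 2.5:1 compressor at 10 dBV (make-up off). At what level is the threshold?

Let T be the threshold. Output overshoot = (input overshoot)/R, so 10 − T = (13 − T)/2.5.
2.5·(10 − T) = 13 − T → 1.5·T = 25 − 13 = 12.
T = 12/1.5 = 8 dBV.

8 dBV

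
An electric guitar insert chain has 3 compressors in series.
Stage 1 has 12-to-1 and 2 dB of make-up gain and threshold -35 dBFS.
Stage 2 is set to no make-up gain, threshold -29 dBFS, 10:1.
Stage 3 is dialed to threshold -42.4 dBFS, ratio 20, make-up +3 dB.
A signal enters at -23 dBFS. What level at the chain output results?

Stage 1: overshoot 12 dB → 12/12 = 1 dB → -34 dBFS; +2 dB make-up → -32 dBFS.
Stage 2: -32 dBFS ≤ -29 dBFS, so stage 2 doesn't engage; output -32 dBFS.
Stage 3: -32 dBFS is 10.4 dB over -42.4 dBFS; at 20:1 that becomes 0.52 dB over, giving -41.88 dBFS; +3 dB make-up → -38.88 dBFS.

-38.88 dBFS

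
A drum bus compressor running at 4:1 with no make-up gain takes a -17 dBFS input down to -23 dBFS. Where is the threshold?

Let T be the threshold. Output overshoot = (input overshoot)/R, so -23 − T = (-17 − T)/4.
4·(-23 − T) = -17 − T → 3·T = -92 − (-17) = -75.
T = -75/3 = -25 dBFS.

-25 dBFS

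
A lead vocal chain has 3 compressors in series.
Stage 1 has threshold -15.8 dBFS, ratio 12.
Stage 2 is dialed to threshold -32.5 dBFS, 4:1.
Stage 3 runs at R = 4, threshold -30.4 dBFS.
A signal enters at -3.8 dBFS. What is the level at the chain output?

Stage 1: -3.8 dBFS is 12 dB over -15.8 dBFS; at 12:1 that becomes 1 dB over, giving -14.8 dBFS.
Stage 2: 17.7 dB above -32.5 dBFS, reduced 4:1 to 4.425 dB above → -28.075 dBFS.
Stage 3: -28.075 dBFS is 2.325 dB over -30.4 dBFS; at 4:1 that becomes 0.58125 dB over, giving -29.81875 dBFS.

-29.81875 dBFS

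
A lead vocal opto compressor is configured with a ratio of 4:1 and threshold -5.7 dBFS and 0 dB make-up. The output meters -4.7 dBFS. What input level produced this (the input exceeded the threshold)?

-1.7 dBFS

That's 1 dB above the -5.7 dBFS threshold.
Before 4:1 compression the overshoot was 1 × 4 = 4 dB, so input = -5.7 + 4 = -1.7 dBFS.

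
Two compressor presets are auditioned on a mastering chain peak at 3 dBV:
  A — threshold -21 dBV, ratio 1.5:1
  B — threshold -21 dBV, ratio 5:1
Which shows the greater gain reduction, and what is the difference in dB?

B, by 11.2 dB

A: GR = 24 − 24/1.5 = 8 dB.
B: GR = 24 − 24/5 = 19.2 dB.
Difference: 11.2 dB in favour of B.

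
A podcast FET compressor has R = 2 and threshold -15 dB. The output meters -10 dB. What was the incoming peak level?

-5 dB

That's 5 dB above the -15 dB threshold.
Input overshoot = R × output overshoot = 10 dB → input = -15 + 10 = -5 dB.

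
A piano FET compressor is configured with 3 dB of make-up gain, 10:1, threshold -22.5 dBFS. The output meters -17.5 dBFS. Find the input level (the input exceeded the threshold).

-2.5 dBFS

Stripping the +3 dB make-up gives -20.5 dBFS at the gain stage.
The compressed level sits -20.5 − (-22.5) = 2 dB over threshold.
Input overshoot = R × output overshoot = 20 dB → input = -22.5 + 20 = -2.5 dBFS.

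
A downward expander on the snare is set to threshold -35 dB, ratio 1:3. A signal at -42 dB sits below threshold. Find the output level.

Below threshold, a 1:3 expander applies gain = (3−1)×(T − x) of attenuation.
(3−1) × 7 = 14 dB, so output = -42 − 14 = -56 dB.

-56 dB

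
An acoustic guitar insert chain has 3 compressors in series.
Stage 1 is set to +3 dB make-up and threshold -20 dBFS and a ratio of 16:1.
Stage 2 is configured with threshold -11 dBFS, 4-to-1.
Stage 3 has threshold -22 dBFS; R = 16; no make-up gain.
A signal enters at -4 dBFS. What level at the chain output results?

Stage 1: -4 dBFS is 16 dB over -20 dBFS; at 16:1 that becomes 1 dB over, giving -19 dBFS; +3 dB make-up → -16 dBFS.
Stage 2: -16 dBFS ≤ -11 dBFS, so stage 2 doesn't engage; output -16 dBFS.
Stage 3: overshoot 6 dB → 6/16 = 0.375 dB → -21.625 dBFS.

-21.625 dBFS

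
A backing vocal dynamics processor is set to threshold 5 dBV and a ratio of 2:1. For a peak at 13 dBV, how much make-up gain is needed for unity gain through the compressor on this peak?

The peak compresses to 5 + 8/2 = 9 dBV.
To reach 13 dBV requires 13 − 9 = 4 dB of make-up.

4 dB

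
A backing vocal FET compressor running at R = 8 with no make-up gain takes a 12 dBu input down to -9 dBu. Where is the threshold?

Input is 24 dB above T (since output overshoot × R = input overshoot: (-9 − T)·8 = 12 − T gives T = -12 dBu).
Check: -12 + (12 − (-12))/8 = -12 + 3 = -9 dBu. ✓

-12 dBu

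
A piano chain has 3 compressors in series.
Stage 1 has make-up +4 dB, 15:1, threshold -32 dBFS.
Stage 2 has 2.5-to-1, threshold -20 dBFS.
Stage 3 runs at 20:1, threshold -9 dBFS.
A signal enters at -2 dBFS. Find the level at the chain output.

Stage 1: -2 dBFS is 30 dB over -32 dBFS; at 15:1 that becomes 2 dB over, giving -30 dBFS; +4 dB make-up → -26 dBFS.
Stage 2: -26 dBFS ≤ -20 dBFS, so stage 2 doesn't engage; output -26 dBFS.
Stage 3: -26 dBFS ≤ -9 dBFS, so stage 3 doesn't engage; output -26 dBFS.

-26 dBFS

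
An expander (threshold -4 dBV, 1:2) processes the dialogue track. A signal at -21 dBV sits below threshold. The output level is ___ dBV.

The input is 17 dB below the -4 dBV threshold.
A 1:2 expander multiplies undershoot by 2: 17 × 2 = 34 dB below threshold.
Output = -4 − 34 = -38 dBV.

-38 dBV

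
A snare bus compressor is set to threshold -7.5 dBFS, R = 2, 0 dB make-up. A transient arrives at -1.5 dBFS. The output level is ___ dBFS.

-4.5 dBFS

-1.5 dBFS sits 6 dB over threshold.
The 6 dB excess becomes 3 dB after 2:1 reduction.
So the level is -7.5 + 3 = -4.5 dBFS.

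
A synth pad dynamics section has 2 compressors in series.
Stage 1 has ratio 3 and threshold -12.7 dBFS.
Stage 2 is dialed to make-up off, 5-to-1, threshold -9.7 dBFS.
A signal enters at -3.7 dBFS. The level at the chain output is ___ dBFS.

Stage 1: -3.7 dBFS is 9 dB over -12.7 dBFS; at 3:1 that becomes 3 dB over, giving -9.7 dBFS.
Stage 2: -9.7 dBFS ≤ -9.7 dBFS, so stage 2 doesn't engage; output -9.7 dBFS.

-9.7 dBFS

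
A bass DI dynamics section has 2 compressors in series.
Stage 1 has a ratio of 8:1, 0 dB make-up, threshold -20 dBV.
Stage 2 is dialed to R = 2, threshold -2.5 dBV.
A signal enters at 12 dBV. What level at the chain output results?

Stage 1: 32 dB above -20 dBV, reduced 8:1 to 4 dB above → -16 dBV.
Stage 2: -16 dBV ≤ -2.5 dBV, so stage 2 doesn't engage; output -16 dBV.

-16 dBV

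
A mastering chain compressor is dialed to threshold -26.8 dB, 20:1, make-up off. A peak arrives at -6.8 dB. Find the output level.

-6.8 dB sits 20 dB over threshold.
The 20 dB excess becomes 1 dB after 20:1 reduction.
So the level is -26.8 + 1 = -25.8 dB.

-25.8 dB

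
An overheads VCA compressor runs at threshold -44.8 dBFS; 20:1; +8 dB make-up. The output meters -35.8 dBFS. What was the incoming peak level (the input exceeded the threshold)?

-24.8 dBFS

Remove make-up: -35.8 − 8 = -43.8 dBFS.
Post-compression overshoot = -43.8 − (-44.8) = 1 dB.
Before 20:1 compression the overshoot was 1 × 20 = 20 dB, so input = -44.8 + 20 = -24.8 dBFS.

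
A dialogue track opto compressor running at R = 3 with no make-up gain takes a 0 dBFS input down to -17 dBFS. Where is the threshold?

-25.5 dBFS

Let T be the threshold. Output overshoot = (input overshoot)/R, so -17 − T = (0 − T)/3.
3·(-17 − T) = 0 − T → 2·T = -51 − 0 = -51.
T = -51/2 = -25.5 dBFS.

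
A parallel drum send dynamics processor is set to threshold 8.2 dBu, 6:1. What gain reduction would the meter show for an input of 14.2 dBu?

Overshoot = 14.2 − 8.2 = 6 dB.
A 6:1 ratio leaves 1 dB of that excess.
So the signal is attenuated by 6 − 1 = 5 dB.

5 dB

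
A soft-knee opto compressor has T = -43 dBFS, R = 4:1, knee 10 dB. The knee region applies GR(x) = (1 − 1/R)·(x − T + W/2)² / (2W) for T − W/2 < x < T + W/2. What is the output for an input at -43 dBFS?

x − T + W/2 = -43 − (-43) + 5 = 5.
GR = (1 − 1/4) × 5² / 20 = 0.75 × 25 / 20 = 0.9375 dB.
Output = -43 − 0.9375 = -43.9375 dBFS.

-43.9375 dBFS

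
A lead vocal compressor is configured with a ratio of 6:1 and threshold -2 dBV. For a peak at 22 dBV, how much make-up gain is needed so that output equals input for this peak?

The peak compresses to -2 + 24/6 = 2 dBV.
To reach 22 dBV requires 22 − 2 = 20 dB of make-up.

20 dB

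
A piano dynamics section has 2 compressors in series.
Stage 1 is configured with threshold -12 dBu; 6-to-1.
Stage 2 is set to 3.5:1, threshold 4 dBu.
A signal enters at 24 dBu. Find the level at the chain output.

Stage 1: 24 dBu is 36 dB over -12 dBu; at 6:1 that becomes 6 dB over, giving -6 dBu.
Stage 2: -6 dBu ≤ 4 dBu, so stage 2 doesn't engage; output -6 dBu.

-6 dBu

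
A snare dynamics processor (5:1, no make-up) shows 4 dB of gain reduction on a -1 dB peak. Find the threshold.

-6 dB

Let T be the threshold. Output overshoot = (input overshoot)/R, so -5 − T = (-1 − T)/5.
5·(-5 − T) = -1 − T → 4·T = -25 − (-1) = -24.
T = -24/4 = -6 dB.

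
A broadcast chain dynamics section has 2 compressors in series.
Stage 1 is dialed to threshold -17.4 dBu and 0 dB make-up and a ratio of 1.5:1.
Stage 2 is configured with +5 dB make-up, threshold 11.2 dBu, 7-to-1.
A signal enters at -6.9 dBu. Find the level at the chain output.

-5.4 dBu

Stage 1: 10.5 dB above -17.4 dBu, reduced 1.5:1 to 7 dB above → -10.4 dBu.
Stage 2: -10.4 dBu ≤ 11.2 dBu, so stage 2 doesn't engage; make-up brings it to -5.4 dBu.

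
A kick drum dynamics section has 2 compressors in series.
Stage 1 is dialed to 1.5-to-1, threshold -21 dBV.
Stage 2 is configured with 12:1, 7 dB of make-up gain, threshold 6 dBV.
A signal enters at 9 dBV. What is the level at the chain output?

6 dBV

Stage 1: 30 dB above -21 dBV, reduced 1.5:1 to 20 dB above → -1 dBV.
Stage 2: -1 dBV is at or below the 6 dBV threshold — no compression; make-up brings it to 6 dBV.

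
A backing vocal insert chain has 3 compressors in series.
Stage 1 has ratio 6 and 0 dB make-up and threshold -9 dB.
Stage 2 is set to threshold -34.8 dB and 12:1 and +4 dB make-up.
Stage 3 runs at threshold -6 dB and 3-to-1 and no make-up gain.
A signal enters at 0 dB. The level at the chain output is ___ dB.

-28.525 dB

Stage 1: overshoot 9 dB → 9/6 = 1.5 dB → -7.5 dB.
Stage 2: -7.5 dB is 27.3 dB over -34.8 dB; at 12:1 that becomes 2.275 dB over, giving -32.525 dB; +4 dB make-up → -28.525 dB.
Stage 3: -28.525 dB ≤ -6 dB, so stage 3 doesn't engage; output -28.525 dB.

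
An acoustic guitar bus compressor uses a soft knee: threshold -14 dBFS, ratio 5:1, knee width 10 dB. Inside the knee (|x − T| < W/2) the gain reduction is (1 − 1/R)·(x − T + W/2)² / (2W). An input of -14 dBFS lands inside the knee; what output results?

x − T + W/2 = -14 − (-14) + 5 = 5.
GR = (1 − 1/5) × 5² / 20 = 0.8 × 25 / 20 = 1 dB.
Output = -14 − 1 = -15 dBFS.

-15 dBFS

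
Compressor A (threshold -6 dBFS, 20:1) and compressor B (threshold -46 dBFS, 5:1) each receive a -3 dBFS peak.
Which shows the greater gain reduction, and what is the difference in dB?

A: 3 dB over, compressed to 0.15 dB over, so 2.85 dB of GR.
B: 43 dB over, compressed to 8.6 dB over, so 34.4 dB of GR.
B reduces 31.55 dB more.

B, by 31.55 dB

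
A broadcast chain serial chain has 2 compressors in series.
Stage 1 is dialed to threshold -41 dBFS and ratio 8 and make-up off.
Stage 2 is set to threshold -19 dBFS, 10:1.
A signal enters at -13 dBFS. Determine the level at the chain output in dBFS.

-37.5 dBFS

Stage 1: -13 dBFS is 28 dB over -41 dBFS; at 8:1 that becomes 3.5 dB over, giving -37.5 dBFS.
Stage 2: below threshold (-37.5 ≤ -19); passes unchanged; output -37.5 dBFS.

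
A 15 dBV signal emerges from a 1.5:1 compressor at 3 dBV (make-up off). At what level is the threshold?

-21 dBV

Let T be the threshold. Output overshoot = (input overshoot)/R, so 3 − T = (15 − T)/1.5.
1.5·(3 − T) = 15 − T → 0.5·T = 4.5 − 15 = -10.5.
T = -10.5/0.5 = -21 dBV.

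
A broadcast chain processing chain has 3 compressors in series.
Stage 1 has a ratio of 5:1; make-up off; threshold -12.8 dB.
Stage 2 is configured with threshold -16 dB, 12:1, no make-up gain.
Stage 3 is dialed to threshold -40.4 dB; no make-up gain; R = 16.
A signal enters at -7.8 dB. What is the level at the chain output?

Stage 1: overshoot 5 dB → 5/5 = 1 dB → -11.8 dB.
Stage 2: -11.8 dB is 4.2 dB over -16 dB; at 12:1 that becomes 0.35 dB over, giving -15.65 dB.
Stage 3: -15.65 dB is 24.75 dB over -40.4 dB; at 16:1 that becomes 1.546875 dB over, giving -38.853125 dB.

-38.853125 dB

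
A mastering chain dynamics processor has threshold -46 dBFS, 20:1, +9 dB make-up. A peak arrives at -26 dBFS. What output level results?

Overshoot: -26 − (-46) = 20 dB.
At 20:1 the overshoot is divided by 20, leaving 1 dB above threshold.
So the level is -46 + 1 = -45 dBFS; make-up adds 9 dB, giving -36 dBFS.

-36 dBFS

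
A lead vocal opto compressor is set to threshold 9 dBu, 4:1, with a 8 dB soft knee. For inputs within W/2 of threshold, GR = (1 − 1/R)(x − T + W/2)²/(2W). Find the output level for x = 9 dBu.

8.25 dBu

x − T + W/2 = 9 − 9 + 4 = 4.
GR = (1 − 1/4) × 4² / 16 = 0.75 × 16 / 16 = 0.75 dB.
Output = 9 − 0.75 = 8.25 dBu.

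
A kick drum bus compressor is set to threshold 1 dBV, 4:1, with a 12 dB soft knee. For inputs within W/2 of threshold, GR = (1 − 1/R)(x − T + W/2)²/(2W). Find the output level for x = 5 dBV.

x − T + W/2 = 5 − 1 + 6 = 10.
GR = (1 − 1/4) × 10² / 24 = 0.75 × 100 / 24 = 3.125 dB.
Output = 5 − 3.125 = 1.875 dBV.

1.875 dBV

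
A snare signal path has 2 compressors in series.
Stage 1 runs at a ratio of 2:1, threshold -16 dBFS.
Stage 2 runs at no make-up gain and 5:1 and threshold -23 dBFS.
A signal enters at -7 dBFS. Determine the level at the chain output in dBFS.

-20.7 dBFS

Stage 1: overshoot 9 dB → 9/2 = 4.5 dB → -11.5 dBFS.
Stage 2: -11.5 dBFS is 11.5 dB over -23 dBFS; at 5:1 that becomes 2.3 dB over, giving -20.7 dBFS.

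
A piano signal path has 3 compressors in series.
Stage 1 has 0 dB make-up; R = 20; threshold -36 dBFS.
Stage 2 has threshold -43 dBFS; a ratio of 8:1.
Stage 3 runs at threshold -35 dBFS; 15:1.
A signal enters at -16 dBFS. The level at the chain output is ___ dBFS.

Stage 1: overshoot 20 dB → 20/20 = 1 dB → -35 dBFS.
Stage 2: overshoot 8 dB → 8/8 = 1 dB → -42 dBFS.
Stage 3: -42 dBFS is at or below the -35 dBFS threshold — no compression; output -42 dBFS.

-42 dBFS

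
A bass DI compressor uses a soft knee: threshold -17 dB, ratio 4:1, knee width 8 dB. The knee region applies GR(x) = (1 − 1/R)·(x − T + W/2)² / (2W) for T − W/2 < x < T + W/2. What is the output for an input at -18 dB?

x − T + W/2 = -18 − (-17) + 4 = 3.
GR = (1 − 1/4) × 3² / 16 = 0.75 × 9 / 16 = 0.421875 dB.
Output = -18 − 0.421875 = -18.421875 dB.

-18.421875 dB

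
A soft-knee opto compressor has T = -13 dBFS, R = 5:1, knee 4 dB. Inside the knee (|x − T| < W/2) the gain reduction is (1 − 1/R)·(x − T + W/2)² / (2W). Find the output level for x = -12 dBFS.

-12.9 dBFS

x − T + W/2 = -12 − (-13) + 2 = 3.
GR = (1 − 1/5) × 3² / 8 = 0.8 × 9 / 8 = 0.9 dB.
Output = -12 − 0.9 = -12.9 dBFS.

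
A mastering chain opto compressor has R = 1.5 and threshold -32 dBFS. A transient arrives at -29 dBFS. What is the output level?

-30 dBFS

The input is 3 dB above the -32 dBFS threshold.
1.5:1 compression reduces that to 3/1.5 = 2 dB over.
That puts the output at -30 dBFS.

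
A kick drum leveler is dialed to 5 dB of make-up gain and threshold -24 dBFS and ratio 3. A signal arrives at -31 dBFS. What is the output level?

-26 dBFS

-31 dBFS is 7 dB below the -24 dBFS threshold, so no gain reduction is applied.
Make-up gain adds 5 dB: -31 + 5 = -26 dBFS.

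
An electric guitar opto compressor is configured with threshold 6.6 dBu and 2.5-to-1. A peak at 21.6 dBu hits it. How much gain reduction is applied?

Overshoot = 21.6 − 6.6 = 15 dB.
After 2.5:1 compression the overshoot becomes 15/2.5 = 6 dB.
Gain reduction = 15 − 6 = 9 dB.

9 dB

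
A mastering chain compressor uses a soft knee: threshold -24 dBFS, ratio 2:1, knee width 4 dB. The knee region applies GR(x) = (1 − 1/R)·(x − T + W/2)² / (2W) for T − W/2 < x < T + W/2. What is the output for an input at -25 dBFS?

x − T + W/2 = -25 − (-24) + 2 = 1.
GR = (1 − 1/2) × 1² / 8 = 0.5 × 1 / 8 = 0.0625 dB.
Output = -25 − 0.0625 = -25.0625 dBFS.

-25.0625 dBFS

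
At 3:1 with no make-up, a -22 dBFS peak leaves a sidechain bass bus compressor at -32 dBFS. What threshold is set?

-37 dBFS

Gain reduction = -22 − (-32) = 10 dB; output overshoot = GR / (R − 1) = 10 / 2 = 5 dB.
Threshold = output − output overshoot = -32 − 5 = -37 dBFS.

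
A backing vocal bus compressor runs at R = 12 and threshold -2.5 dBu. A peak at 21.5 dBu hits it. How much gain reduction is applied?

22 dB

21.5 dBu exceeds the threshold by 24 dB.
A 12:1 ratio leaves 2 dB of that excess.
So the signal is attenuated by 24 − 2 = 22 dB.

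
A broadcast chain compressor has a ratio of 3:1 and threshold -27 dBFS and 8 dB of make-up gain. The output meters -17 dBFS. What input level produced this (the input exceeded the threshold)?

Remove make-up: -17 − 8 = -25 dBFS.
That's 2 dB above the -27 dBFS threshold.
Undo the ratio: input overshoot = 2 × 3 = 6 dB, giving input = -21 dBFS.

-21 dBFS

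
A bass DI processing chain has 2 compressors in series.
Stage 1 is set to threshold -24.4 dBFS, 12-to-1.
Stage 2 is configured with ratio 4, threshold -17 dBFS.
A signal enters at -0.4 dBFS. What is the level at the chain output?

Stage 1: 24 dB above -24.4 dBFS, reduced 12:1 to 2 dB above → -22.4 dBFS.
Stage 2: -22.4 dBFS is at or below the -17 dBFS threshold — no compression; output -22.4 dBFS.

-22.4 dBFS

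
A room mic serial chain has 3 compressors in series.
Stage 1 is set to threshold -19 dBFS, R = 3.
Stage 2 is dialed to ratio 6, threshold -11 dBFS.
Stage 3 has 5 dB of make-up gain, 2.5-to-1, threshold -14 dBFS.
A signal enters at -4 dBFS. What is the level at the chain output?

-9 dBFS

Stage 1: overshoot 15 dB → 15/3 = 5 dB → -14 dBFS.
Stage 2: -14 dBFS is at or below the -11 dBFS threshold — no compression; output -14 dBFS.
Stage 3: -14 dBFS is at or below the -14 dBFS threshold — no compression; make-up brings it to -9 dBFS.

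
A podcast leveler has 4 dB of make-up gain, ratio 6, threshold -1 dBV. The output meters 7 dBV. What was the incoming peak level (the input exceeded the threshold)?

23 dBV

Remove make-up: 7 − 4 = 3 dBV.
That's 4 dB above the -1 dBV threshold.
Before 6:1 compression the overshoot was 4 × 6 = 24 dB, so input = -1 + 24 = 23 dBV.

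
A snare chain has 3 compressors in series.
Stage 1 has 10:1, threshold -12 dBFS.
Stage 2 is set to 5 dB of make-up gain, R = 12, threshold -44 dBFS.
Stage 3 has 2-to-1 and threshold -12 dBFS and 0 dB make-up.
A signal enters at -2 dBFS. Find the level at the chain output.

-36.25 dBFS

Stage 1: 10 dB above -12 dBFS, reduced 10:1 to 1 dB above → -11 dBFS.
Stage 2: -11 dBFS is 33 dB over -44 dBFS; at 12:1 that becomes 2.75 dB over, giving -41.25 dBFS; +5 dB make-up → -36.25 dBFS.
Stage 3: -36.25 dBFS ≤ -12 dBFS, so stage 3 doesn't engage; output -36.25 dBFS.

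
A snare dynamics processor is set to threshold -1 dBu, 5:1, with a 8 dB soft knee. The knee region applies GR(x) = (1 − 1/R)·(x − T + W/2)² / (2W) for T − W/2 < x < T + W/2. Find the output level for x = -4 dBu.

-4.05 dBu

x − T + W/2 = -4 − (-1) + 4 = 1.
GR = (1 − 1/5) × 1² / 16 = 0.8 × 1 / 16 = 0.05 dB.
Output = -4 − 0.05 = -4.05 dBu.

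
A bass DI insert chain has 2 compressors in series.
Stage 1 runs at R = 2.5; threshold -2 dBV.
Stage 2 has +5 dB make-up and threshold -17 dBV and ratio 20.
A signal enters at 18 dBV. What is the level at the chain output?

Stage 1: 18 dBV is 20 dB over -2 dBV; at 2.5:1 that becomes 8 dB over, giving 6 dBV.
Stage 2: overshoot 23 dB → 23/20 = 1.15 dB → -15.85 dBV; +5 dB make-up → -10.85 dBV.

-10.85 dBV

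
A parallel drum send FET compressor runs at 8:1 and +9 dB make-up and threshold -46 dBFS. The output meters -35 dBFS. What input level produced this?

-30 dBFS

Remove make-up: -35 − 9 = -44 dBFS.
Post-compression overshoot = -44 − (-46) = 2 dB.
Before 8:1 compression the overshoot was 2 × 8 = 16 dB, so input = -46 + 16 = -30 dBFS.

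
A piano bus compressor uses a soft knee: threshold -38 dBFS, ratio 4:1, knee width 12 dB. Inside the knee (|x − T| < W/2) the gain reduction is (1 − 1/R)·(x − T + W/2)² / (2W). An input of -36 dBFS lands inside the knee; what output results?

-38 dBFS

x − T + W/2 = -36 − (-38) + 6 = 8.
GR = (1 − 1/4) × 8² / 24 = 0.75 × 64 / 24 = 2 dB.
Output = -36 − 2 = -38 dBFS.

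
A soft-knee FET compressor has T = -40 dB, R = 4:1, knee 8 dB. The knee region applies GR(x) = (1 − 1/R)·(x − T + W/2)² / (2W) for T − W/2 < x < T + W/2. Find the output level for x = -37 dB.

x − T + W/2 = -37 − (-40) + 4 = 7.
GR = (1 − 1/4) × 7² / 16 = 0.75 × 49 / 16 = 2.296875 dB.
Output = -37 − 2.296875 = -39.296875 dB.

-39.296875 dB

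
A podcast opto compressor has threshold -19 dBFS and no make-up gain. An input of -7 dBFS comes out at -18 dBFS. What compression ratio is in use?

Input overshoot = -7 − (-19) = 12 dB; output overshoot = -18 − (-19) = 1 dB.
Ratio = 12 / 1 = 12.

12:1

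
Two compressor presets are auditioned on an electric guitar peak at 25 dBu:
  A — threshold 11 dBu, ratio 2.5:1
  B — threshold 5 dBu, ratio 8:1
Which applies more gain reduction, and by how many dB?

B, by 9.1 dB

A: GR = 14 − 14/2.5 = 8.4 dB.
B: GR = 20 − 20/8 = 17.5 dB.
B applies 9.1 dB more gain reduction.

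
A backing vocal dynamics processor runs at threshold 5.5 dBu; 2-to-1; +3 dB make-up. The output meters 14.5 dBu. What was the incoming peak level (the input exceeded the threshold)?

Remove make-up: 14.5 − 3 = 11.5 dBu.
Post-compression overshoot = 11.5 − 5.5 = 6 dB.
Undo the ratio: input overshoot = 6 × 2 = 12 dB, giving input = 17.5 dBu.

17.5 dBu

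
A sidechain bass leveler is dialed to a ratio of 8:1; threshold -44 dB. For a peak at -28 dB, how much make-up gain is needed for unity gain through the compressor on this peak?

14 dB

Without make-up, output = threshold + overshoot/8 = -44 + 2 = -42 dB.
Gap to target: 14 dB.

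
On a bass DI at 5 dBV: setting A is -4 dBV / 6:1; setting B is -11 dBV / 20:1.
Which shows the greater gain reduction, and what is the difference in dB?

B, by 7.7 dB

A: overshoot 9 dB → output overshoot 1.5 dB → GR 7.5 dB.
B: overshoot 16 dB → output overshoot 0.8 dB → GR 15.2 dB.
B reduces 7.7 dB more.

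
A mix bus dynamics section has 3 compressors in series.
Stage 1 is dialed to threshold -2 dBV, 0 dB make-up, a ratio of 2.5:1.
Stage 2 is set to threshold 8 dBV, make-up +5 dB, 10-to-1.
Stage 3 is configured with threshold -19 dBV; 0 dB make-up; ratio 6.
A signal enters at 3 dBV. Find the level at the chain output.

-15 dBV

Stage 1: 5 dB above -2 dBV, reduced 2.5:1 to 2 dB above → 0 dBV.
Stage 2: 0 dBV ≤ 8 dBV, so stage 2 doesn't engage; make-up brings it to 5 dBV.
Stage 3: 5 dBV is 24 dB over -19 dBV; at 6:1 that becomes 4 dB over, giving -15 dBV.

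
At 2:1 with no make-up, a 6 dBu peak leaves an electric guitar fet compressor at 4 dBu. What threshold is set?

2 dBu

Input is 4 dB above T (since output overshoot × R = input overshoot: (4 − T)·2 = 6 − T gives T = 2 dBu).
Check: 2 + (6 − 2)/2 = 2 + 2 = 4 dBu. ✓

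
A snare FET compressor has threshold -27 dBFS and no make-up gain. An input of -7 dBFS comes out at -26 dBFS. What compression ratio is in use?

Input overshoot = -7 − (-27) = 20 dB; output overshoot = -26 − (-27) = 1 dB.
Ratio = 20 / 1 = 20.

20:1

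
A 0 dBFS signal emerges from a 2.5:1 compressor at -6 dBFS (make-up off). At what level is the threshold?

-10 dBFS

Gain reduction = 0 − (-6) = 6 dB; output overshoot = GR / (R − 1) = 6 / 1.5 = 4 dB.
Threshold = output − output overshoot = -6 − 4 = -10 dBFS.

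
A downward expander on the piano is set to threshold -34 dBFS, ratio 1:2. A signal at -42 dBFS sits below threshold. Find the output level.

-50 dBFS

The input is 8 dB below the -34 dBFS threshold.
A 1:2 expander multiplies undershoot by 2: 8 × 2 = 16 dB below threshold.
Output = -34 − 16 = -50 dBFS.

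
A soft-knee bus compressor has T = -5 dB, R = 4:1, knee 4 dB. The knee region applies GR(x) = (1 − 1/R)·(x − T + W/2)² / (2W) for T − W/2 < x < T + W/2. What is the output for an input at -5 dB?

-5.375 dB

x − T + W/2 = -5 − (-5) + 2 = 2.
GR = (1 − 1/4) × 2² / 8 = 0.75 × 4 / 8 = 0.375 dB.
Output = -5 − 0.375 = -5.375 dB.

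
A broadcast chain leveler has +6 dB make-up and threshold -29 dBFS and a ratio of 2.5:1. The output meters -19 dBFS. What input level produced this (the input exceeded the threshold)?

-19 dBFS

Stripping the +6 dB make-up gives -25 dBFS at the gain stage.
That's 4 dB above the -29 dBFS threshold.
Undo the ratio: input overshoot = 4 × 2.5 = 10 dB, giving input = -19 dBFS.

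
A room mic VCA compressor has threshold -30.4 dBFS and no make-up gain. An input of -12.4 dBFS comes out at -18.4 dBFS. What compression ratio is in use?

Input overshoot = -12.4 − (-30.4) = 18 dB; output overshoot = -18.4 − (-30.4) = 12 dB.
Ratio = 18 / 12 = 1.5.

1.5:1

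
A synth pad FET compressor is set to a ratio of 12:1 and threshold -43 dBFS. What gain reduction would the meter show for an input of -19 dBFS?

22 dB

Overshoot = -19 − (-43) = 24 dB.
At 12:1, output sits 24/12 = 2 dB above threshold.
GR = overshoot in − overshoot out = 24 − 2 = 22 dB.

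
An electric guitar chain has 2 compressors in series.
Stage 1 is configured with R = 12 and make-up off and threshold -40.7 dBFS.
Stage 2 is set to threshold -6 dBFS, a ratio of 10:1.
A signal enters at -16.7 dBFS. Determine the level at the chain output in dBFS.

-38.7 dBFS

Stage 1: -16.7 dBFS is 24 dB over -40.7 dBFS; at 12:1 that becomes 2 dB over, giving -38.7 dBFS.
Stage 2: -38.7 dBFS is at or below the -6 dBFS threshold — no compression; output -38.7 dBFS.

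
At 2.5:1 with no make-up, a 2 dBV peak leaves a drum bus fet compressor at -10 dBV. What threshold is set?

-18 dBV

Input is 20 dB above T (since output overshoot × R = input overshoot: (-10 − T)·2.5 = 2 − T gives T = -18 dBV).
Check: -18 + (2 − (-18))/2.5 = -18 + 8 = -10 dBV. ✓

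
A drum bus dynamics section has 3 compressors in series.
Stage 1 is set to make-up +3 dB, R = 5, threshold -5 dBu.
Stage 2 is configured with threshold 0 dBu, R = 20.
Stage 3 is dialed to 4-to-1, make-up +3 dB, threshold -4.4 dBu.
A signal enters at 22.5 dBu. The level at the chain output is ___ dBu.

Stage 1: overshoot 27.5 dB → 27.5/5 = 5.5 dB → 0.5 dBu; +3 dB make-up → 3.5 dBu.
Stage 2: 3.5 dBu is 3.5 dB over 0 dBu; at 20:1 that becomes 0.175 dB over, giving 0.175 dBu.
Stage 3: 4.575 dB above -4.4 dBu, reduced 4:1 to 1.14375 dB above → -3.25625 dBu; +3 dB make-up → -0.25625 dBu.

-0.25625 dBu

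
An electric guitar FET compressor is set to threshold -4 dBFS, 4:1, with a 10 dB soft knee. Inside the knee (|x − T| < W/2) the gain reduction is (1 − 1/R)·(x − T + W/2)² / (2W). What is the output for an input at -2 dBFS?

-3.8375 dBFS

x − T + W/2 = -2 − (-4) + 5 = 7.
GR = (1 − 1/4) × 7² / 20 = 0.75 × 49 / 20 = 1.8375 dB.
Output = -2 − 1.8375 = -3.8375 dBFS.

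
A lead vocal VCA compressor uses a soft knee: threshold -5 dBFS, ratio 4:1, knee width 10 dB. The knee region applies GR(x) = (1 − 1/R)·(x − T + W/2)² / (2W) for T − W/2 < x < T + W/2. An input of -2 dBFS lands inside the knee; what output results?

-4.4 dBFS

x − T + W/2 = -2 − (-5) + 5 = 8.
GR = (1 − 1/4) × 8² / 20 = 0.75 × 64 / 20 = 2.4 dB.
Output = -2 − 2.4 = -4.4 dBFS.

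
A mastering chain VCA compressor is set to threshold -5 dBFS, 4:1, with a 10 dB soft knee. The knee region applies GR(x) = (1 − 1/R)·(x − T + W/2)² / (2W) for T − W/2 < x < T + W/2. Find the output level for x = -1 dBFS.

-4.0375 dBFS

x − T + W/2 = -1 − (-5) + 5 = 9.
GR = (1 − 1/4) × 9² / 20 = 0.75 × 81 / 20 = 3.0375 dB.
Output = -1 − 3.0375 = -4.0375 dBFS.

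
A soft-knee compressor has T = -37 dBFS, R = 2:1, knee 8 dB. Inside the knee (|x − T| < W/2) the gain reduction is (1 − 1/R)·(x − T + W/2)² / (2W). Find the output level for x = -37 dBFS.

x − T + W/2 = -37 − (-37) + 4 = 4.
GR = (1 − 1/2) × 4² / 16 = 0.5 × 16 / 16 = 0.5 dB.
Output = -37 − 0.5 = -37.5 dBFS.

-37.5 dBFS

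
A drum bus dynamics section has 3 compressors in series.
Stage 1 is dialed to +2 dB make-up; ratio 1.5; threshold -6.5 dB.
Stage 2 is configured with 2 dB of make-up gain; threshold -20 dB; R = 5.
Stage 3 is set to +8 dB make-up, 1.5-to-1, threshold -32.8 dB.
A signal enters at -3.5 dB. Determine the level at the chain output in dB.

Stage 1: 3 dB above -6.5 dB, reduced 1.5:1 to 2 dB above → -4.5 dB; +2 dB make-up → -2.5 dB.
Stage 2: -2.5 dB is 17.5 dB over -20 dB; at 5:1 that becomes 3.5 dB over, giving -16.5 dB; +2 dB make-up → -14.5 dB.
Stage 3: -14.5 dB is 18.3 dB over -32.8 dB; at 1.5:1 that becomes 12.2 dB over, giving -20.6 dB; +8 dB make-up → -12.6 dB.

-12.6 dB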